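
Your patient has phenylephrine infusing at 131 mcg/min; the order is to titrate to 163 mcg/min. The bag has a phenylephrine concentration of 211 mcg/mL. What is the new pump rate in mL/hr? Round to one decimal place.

163 mcg/min × 60 min/hr = 9780 mcg/hr
Rate = 9780 mcg/hr ÷ 211 mcg/mL = 46.35071 mL/hr

46.4 mL/hr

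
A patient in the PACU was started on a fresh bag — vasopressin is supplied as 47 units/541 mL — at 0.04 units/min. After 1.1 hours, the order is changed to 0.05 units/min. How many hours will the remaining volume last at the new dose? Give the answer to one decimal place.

Initial rate:
0.04 units/min × 60 min/hr = 2.4 units/hr
Concentration = 47 units ÷ 541 mL = 0.08687616 units/mL
Rate = 2.4 units/hr ÷ 0.08687616 units/mL = 27.62553 mL/hr
Volume infused so far = 27.62553 mL/hr × 1.1 hr = 30.38809 mL
Volume remaining = 541 − 30.38809 = 510.6119 mL
New rate:
0.05 units/min × 60 min/hr = 3 units/hr
Rate = 3 units/hr ÷ 0.08687616 units/mL = 34.53191 mL/hr
Time remaining = 510.6119 mL ÷ 34.53191 mL/hr = 14.78667 hr

14.8 hours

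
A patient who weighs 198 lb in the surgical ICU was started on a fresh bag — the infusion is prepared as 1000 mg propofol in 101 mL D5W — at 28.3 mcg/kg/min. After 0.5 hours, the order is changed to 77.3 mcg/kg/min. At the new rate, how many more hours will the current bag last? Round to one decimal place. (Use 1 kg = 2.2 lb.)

2.2 hours

Initial rate:
Weight = 198 lb ÷ 2.2 lb/kg = 90 kg
Dose = 28.3 mcg/kg/min × 90 kg = 2547 mcg/min
2547 mcg/min × 60 min/hr = 152820 mcg/hr
Concentration = 1000 mg ÷ 101 mL = 9.90099 mg/mL = 9900.99 mcg/mL
Rate = 152820 mcg/hr ÷ 9900.99 mcg/mL = 15.43482 mL/hr
Volume infused so far = 15.43482 mL/hr × 0.5 hr = 7.71741 mL
Volume remaining = 101 − 7.71741 = 93.28259 mL
New rate:
Dose = 77.3 mcg/kg/min × 90 kg = 6957 mcg/min
6957 mcg/min × 60 min/hr = 417420 mcg/hr
Rate = 417420 mcg/hr ÷ 9900.99 mcg/mL = 42.15942 mL/hr
Time remaining = 93.28259 mL ÷ 42.15942 mL/hr = 2.212616 hr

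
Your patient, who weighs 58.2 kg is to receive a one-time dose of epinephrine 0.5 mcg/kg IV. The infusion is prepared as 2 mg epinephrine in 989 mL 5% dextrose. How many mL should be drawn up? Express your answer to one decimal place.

Dose = 0.5 mcg/kg × 58.2 kg = 29.1 mcg
Concentration = 2 mg ÷ 989 mL = 0.002022245 mg/mL = 2.022245 mcg/mL
Volume = 29.1 mcg ÷ 2.022245 mcg/mL = 14.38995 mL

14.4 mL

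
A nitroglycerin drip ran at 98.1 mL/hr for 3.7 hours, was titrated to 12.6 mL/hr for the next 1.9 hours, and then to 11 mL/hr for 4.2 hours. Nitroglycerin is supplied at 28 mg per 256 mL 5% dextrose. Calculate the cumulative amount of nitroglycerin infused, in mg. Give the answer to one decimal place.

47.4 mg

Concentration = 28 mg ÷ 256 mL = 0.109375 mg/mL
Stage 1: 98.1 mL/hr × 3.7 hr = 362.97 mL → 362.97 mL × 0.109375 mg/mL = 39.69984 mg
Stage 2: 12.6 mL/hr × 1.9 hr = 23.94 mL → 23.94 mL × 0.109375 mg/mL = 2.618437 mg
Stage 3: 11 mL/hr × 4.2 hr = 46.2 mL → 46.2 mL × 0.109375 mg/mL = 5.053125 mg
Total = 39.69984 + 2.618437 + 5.053125 = 47.37141 mg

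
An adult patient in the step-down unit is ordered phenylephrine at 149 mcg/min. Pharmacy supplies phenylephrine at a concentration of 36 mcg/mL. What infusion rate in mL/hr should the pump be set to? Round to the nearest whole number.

248 mL/hr

149 mcg/min × 60 min/hr = 8940 mcg/hr
Rate = 8940 mcg/hr ÷ 36 mcg/mL = 248.3333 mL/hr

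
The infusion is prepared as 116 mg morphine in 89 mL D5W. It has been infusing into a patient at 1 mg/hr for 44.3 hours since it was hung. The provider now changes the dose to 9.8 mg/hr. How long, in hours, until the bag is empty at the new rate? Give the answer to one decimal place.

7.3 hours

Initial rate:
Concentration = 116 mg ÷ 89 mL = 1.303371 mg/mL
Rate = 1 mg/hr ÷ 1.303371 mg/mL = 0.7672414 mL/hr
Volume infused so far = 0.7672414 mL/hr × 44.3 hr = 33.98879 mL
Volume remaining = 89 − 33.98879 = 55.01121 mL
New rate:
Rate = 9.8 mg/hr ÷ 1.303371 mg/mL = 7.518966 mL/hr
Time remaining = 55.01121 mL ÷ 7.518966 mL/hr = 7.316327 hr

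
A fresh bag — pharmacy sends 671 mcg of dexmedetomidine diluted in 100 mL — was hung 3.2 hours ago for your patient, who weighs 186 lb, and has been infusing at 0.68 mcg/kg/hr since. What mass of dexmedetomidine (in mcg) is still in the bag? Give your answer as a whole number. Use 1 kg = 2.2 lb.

487 mcg

Weight = 186 lb ÷ 2.2 lb/kg = 84.54545 kg
Dose = 0.68 mcg/kg/hr × 84.54545 kg = 57.49091 mcg/hr
Concentration = 671 mcg ÷ 100 mL = 6.71 mcg/mL
Rate = 57.49091 mcg/hr ÷ 6.71 mcg/mL = 8.567945 mL/hr
Volume infused = 8.567945 mL/hr × 3.2 hr = 27.41742 mL
Volume remaining = 100 − 27.41742 = 72.58258 mL
Drug remaining = 72.58258 mL × 6.71 mcg/mL = 487.0291 mcg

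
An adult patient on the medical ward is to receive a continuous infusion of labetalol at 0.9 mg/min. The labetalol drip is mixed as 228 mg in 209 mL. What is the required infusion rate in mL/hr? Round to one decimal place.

0.9 mg/min × 60 min/hr = 54 mg/hr
Concentration = 228 mg ÷ 209 mL = 1.090909 mg/mL
Rate = 54 mg/hr ÷ 1.090909 mg/mL = 49.5 mL/hr

49.5 mL/hr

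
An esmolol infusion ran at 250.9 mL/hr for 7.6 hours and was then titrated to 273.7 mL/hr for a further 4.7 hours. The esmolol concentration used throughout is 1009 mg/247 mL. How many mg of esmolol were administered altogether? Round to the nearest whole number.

13044 mg

Concentration = 1009 mg ÷ 247 mL = 4.08502 mg/mL
Stage 1: 250.9 mL/hr × 7.6 hr = 1906.84 mL → 1906.84 mL × 4.08502 mg/mL = 7789.48 mg
Stage 2: 273.7 mL/hr × 4.7 hr = 1286.39 mL → 1286.39 mL × 4.08502 mg/mL = 5254.929 mg
Total = 7789.48 + 5254.929 = 13044.41 mg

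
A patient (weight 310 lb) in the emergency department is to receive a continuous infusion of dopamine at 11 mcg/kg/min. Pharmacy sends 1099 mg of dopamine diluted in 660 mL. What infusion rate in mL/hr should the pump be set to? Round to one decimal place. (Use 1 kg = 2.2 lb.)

55.9 mL/hr

Weight = 310 lb ÷ 2.2 lb/kg = 140.9091 kg
Dose = 11 mcg/kg/min × 140.9091 kg = 1550 mcg/min
1550 mcg/min × 60 min/hr = 93000 mcg/hr
Concentration = 1099 mg ÷ 660 mL = 1.665152 mg/mL = 1665.152 mcg/mL
Rate = 93000 mcg/hr ÷ 1665.152 mcg/mL = 55.85077 mL/hr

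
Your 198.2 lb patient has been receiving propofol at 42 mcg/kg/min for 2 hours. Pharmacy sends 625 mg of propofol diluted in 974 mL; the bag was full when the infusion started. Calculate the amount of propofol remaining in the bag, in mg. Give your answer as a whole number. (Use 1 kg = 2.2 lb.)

Weight = 198.2 lb ÷ 2.2 lb/kg = 90.09091 kg
Dose = 42 mcg/kg/min × 90.09091 kg = 3783.818 mcg/min
3783.818 mcg/min × 60 min/hr = 227029.1 mcg/hr
Concentration = 625 mg ÷ 974 mL = 0.6416838 mg/mL = 641.6838 mcg/mL
Rate = 227029.1 mcg/hr ÷ 641.6838 mcg/mL = 353.8021 mL/hr
Volume infused = 353.8021 mL/hr × 2 hr = 707.6043 mL
Volume remaining = 974 − 707.6043 = 266.3957 mL
Drug remaining = 266.3957 mL × 641.6838 mcg/mL = 170941.8 mcg = 170.9418 mg

171 mg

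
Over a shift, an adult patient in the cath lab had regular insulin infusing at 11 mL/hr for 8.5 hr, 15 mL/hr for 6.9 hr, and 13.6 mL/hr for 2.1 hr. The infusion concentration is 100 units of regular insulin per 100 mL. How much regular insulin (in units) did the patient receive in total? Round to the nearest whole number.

226 units

Concentration = 100 units ÷ 100 mL = 1 units/mL
Stage 1: 11 mL/hr × 8.5 hr = 93.5 mL → 93.5 mL × 1 units/mL = 93.5 units
Stage 2: 15 mL/hr × 6.9 hr = 103.5 mL → 103.5 mL × 1 units/mL = 103.5 units
Stage 3: 13.6 mL/hr × 2.1 hr = 28.56 mL → 28.56 mL × 1 units/mL = 28.56 units
Total = 93.5 + 103.5 + 28.56 = 225.56 units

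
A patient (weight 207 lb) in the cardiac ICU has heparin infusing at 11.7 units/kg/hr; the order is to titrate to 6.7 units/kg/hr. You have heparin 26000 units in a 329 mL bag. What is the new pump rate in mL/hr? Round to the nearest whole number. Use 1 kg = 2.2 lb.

8 mL/hr

Weight = 207 lb ÷ 2.2 lb/kg = 94.09091 kg
Dose = 6.7 units/kg/hr × 94.09091 kg = 630.4091 units/hr
Concentration = 26000 units ÷ 329 mL = 79.02736 units/mL
Rate = 630.4091 units/hr ÷ 79.02736 units/mL = 7.9771 mL/hr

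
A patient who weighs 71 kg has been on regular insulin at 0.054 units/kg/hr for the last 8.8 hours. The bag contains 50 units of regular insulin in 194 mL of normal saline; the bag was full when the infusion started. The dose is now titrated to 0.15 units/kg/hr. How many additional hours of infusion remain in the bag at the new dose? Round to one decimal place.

1.5 hours

Initial rate:
Dose = 0.054 units/kg/hr × 71 kg = 3.834 units/hr
Concentration = 50 units ÷ 194 mL = 0.257732 units/mL
Rate = 3.834 units/hr ÷ 0.257732 units/mL = 14.87592 mL/hr
Volume infused so far = 14.87592 mL/hr × 8.8 hr = 130.9081 mL
Volume remaining = 194 − 130.9081 = 63.0919 mL
New rate:
Dose = 0.15 units/kg/hr × 71 kg = 10.65 units/hr
Rate = 10.65 units/hr ÷ 0.257732 units/mL = 41.322 mL/hr
Time remaining = 63.0919 mL ÷ 41.322 mL/hr = 1.526836 hr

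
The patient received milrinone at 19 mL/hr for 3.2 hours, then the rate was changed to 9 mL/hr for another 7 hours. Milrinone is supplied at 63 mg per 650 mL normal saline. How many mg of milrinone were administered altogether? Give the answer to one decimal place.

Concentration = 63 mg ÷ 650 mL = 0.09692308 mg/mL
Stage 1: 19 mL/hr × 3.2 hr = 60.8 mL → 60.8 mL × 0.09692308 mg/mL = 5.892923 mg
Stage 2: 9 mL/hr × 7 hr = 63 mL → 63 mL × 0.09692308 mg/mL = 6.106154 mg
Total = 5.892923 + 6.106154 = 11.99908 mg

12.0 mg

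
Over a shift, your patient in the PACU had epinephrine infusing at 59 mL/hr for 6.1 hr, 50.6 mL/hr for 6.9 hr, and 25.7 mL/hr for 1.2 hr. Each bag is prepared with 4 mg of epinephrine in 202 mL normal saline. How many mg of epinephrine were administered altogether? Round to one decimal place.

Concentration = 4 mg ÷ 202 mL = 0.01980198 mg/mL
Stage 1: 59 mL/hr × 6.1 hr = 359.9 mL → 359.9 mL × 0.01980198 mg/mL = 7.126733 mg
Stage 2: 50.6 mL/hr × 6.9 hr = 349.14 mL → 349.14 mL × 0.01980198 mg/mL = 6.913663 mg
Stage 3: 25.7 mL/hr × 1.2 hr = 30.84 mL → 30.84 mL × 0.01980198 mg/mL = 0.6106931 mg
Total = 7.126733 + 6.913663 + 0.6106931 = 14.65109 mg

14.7 mg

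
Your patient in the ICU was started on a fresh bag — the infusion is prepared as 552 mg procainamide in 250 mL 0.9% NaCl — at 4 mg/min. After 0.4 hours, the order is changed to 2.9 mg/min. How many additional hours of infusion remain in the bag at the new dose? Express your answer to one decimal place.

Initial rate:
4 mg/min × 60 min/hr = 240 mg/hr
Concentration = 552 mg ÷ 250 mL = 2.208 mg/mL
Rate = 240 mg/hr ÷ 2.208 mg/mL = 108.6957 mL/hr
Volume infused so far = 108.6957 mL/hr × 0.4 hr = 43.47826 mL
Volume remaining = 250 − 43.47826 = 206.5217 mL
New rate:
2.9 mg/min × 60 min/hr = 174 mg/hr
Rate = 174 mg/hr ÷ 2.208 mg/mL = 78.80435 mL/hr
Time remaining = 206.5217 mL ÷ 78.80435 mL/hr = 2.62069 hr

2.6 hours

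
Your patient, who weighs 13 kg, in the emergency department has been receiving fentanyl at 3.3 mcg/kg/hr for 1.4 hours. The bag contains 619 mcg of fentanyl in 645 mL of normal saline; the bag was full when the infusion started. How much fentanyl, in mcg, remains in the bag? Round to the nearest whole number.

Dose = 3.3 mcg/kg/hr × 13 kg = 42.9 mcg/hr
Concentration = 619 mcg ÷ 645 mL = 0.9596899 mcg/mL
Rate = 42.9 mcg/hr ÷ 0.9596899 mcg/mL = 44.70194 mL/hr
Volume infused = 44.70194 mL/hr × 1.4 hr = 62.58271 mL
Volume remaining = 645 − 62.58271 = 582.4173 mL
Drug remaining = 582.4173 mL × 0.9596899 mcg/mL = 558.94 mcg

559 mcg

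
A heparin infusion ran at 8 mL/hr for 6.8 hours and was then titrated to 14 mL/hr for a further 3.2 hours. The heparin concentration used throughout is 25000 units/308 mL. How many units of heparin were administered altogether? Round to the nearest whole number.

Concentration = 25000 units ÷ 308 mL = 81.16883 units/mL
Stage 1: 8 mL/hr × 6.8 hr = 54.4 mL → 54.4 mL × 81.16883 units/mL = 4415.584 units
Stage 2: 14 mL/hr × 3.2 hr = 44.8 mL → 44.8 mL × 81.16883 units/mL = 3636.364 units
Total = 4415.584 + 3636.364 = 8051.948 units

8052 units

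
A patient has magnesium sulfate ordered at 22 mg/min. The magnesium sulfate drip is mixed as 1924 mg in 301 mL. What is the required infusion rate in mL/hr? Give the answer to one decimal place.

206.5 mL/hr

22 mg/min × 60 min/hr = 1320 mg/hr
Concentration = 1924 mg ÷ 301 mL = 6.392027 mg/mL
Rate = 1320 mg/hr ÷ 6.392027 mg/mL = 206.5073 mL/hr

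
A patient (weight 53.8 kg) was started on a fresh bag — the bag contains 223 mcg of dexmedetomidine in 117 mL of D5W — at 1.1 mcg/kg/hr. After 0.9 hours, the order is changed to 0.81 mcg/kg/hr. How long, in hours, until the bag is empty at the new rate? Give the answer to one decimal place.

Initial rate:
Dose = 1.1 mcg/kg/hr × 53.8 kg = 59.18 mcg/hr
Concentration = 223 mcg ÷ 117 mL = 1.905983 mcg/mL
Rate = 59.18 mcg/hr ÷ 1.905983 mcg/mL = 31.0496 mL/hr
Volume infused so far = 31.0496 mL/hr × 0.9 hr = 27.94464 mL
Volume remaining = 117 − 27.94464 = 89.05536 mL
New rate:
Dose = 0.81 mcg/kg/hr × 53.8 kg = 43.578 mcg/hr
Rate = 43.578 mcg/hr ÷ 1.905983 mcg/mL = 22.86379 mL/hr
Time remaining = 89.05536 mL ÷ 22.86379 mL/hr = 3.895039 hr

3.9 hours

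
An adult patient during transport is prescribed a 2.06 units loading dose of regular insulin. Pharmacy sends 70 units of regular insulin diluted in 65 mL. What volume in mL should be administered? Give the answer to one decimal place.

1.9 mL

Concentration = 70 units ÷ 65 mL = 1.076923 units/mL
Volume = 2.06 units ÷ 1.076923 units/mL = 1.912857 mL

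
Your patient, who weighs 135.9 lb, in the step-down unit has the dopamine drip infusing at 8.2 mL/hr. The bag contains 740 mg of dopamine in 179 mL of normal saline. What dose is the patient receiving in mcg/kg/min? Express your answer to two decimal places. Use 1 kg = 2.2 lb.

9.15 mcg/kg/min

Weight = 135.9 lb ÷ 2.2 lb/kg = 61.77273 kg
Concentration = 740 mg ÷ 179 mL = 4.134078 mg/mL = 4134.078 mcg/mL
Drug rate = 8.2 mL/hr × 4134.078 mcg/mL = 33899.44 mcg/hr
33899.44 mcg/hr ÷ 60 min/hr = 564.9907 mcg/min
564.9907 mcg/min ÷ 61.77273 kg = 9.14628 mcg/kg/min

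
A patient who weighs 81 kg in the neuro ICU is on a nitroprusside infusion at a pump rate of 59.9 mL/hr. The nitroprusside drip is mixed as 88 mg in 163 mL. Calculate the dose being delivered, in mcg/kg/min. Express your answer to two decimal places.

Concentration = 88 mg ÷ 163 mL = 0.5398773 mg/mL = 539.8773 mcg/mL
Drug rate = 59.9 mL/hr × 539.8773 mcg/mL = 32338.65 mcg/hr
32338.65 mcg/hr ÷ 60 min/hr = 538.9775 mcg/min
538.9775 mcg/min ÷ 81 kg = 6.654043 mcg/kg/min

6.65 mcg/kg/min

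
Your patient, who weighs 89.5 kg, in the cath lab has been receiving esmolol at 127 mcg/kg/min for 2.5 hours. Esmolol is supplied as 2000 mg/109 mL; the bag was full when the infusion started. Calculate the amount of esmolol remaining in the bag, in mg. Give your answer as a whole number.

295 mg

Dose = 127 mcg/kg/min × 89.5 kg = 11366.5 mcg/min
11366.5 mcg/min × 60 min/hr = 681990 mcg/hr
Concentration = 2000 mg ÷ 109 mL = 18.34862 mg/mL = 18348.62 mcg/mL
Rate = 681990 mcg/hr ÷ 18348.62 mcg/mL = 37.16846 mL/hr
Volume infused = 37.16846 mL/hr × 2.5 hr = 92.92114 mL
Volume remaining = 109 − 92.92114 = 16.07886 mL
Drug remaining = 16.07886 mL × 18348.62 mcg/mL = 295025 mcg = 295.025 mg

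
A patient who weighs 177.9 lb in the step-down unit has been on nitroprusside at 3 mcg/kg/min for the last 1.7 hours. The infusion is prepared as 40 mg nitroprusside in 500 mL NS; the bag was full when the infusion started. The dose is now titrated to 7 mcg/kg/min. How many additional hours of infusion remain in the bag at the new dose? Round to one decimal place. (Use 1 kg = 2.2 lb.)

Initial rate:
Weight = 177.9 lb ÷ 2.2 lb/kg = 80.86364 kg
Dose = 3 mcg/kg/min × 80.86364 kg = 242.5909 mcg/min
242.5909 mcg/min × 60 min/hr = 14555.45 mcg/hr
Concentration = 40 mg ÷ 500 mL = 0.08 mg/mL = 80 mcg/mL
Rate = 14555.45 mcg/hr ÷ 80 mcg/mL = 181.9432 mL/hr
Volume infused so far = 181.9432 mL/hr × 1.7 hr = 309.3034 mL
Volume remaining = 500 − 309.3034 = 190.6966 mL
New rate:
Dose = 7 mcg/kg/min × 80.86364 kg = 566.0455 mcg/min
566.0455 mcg/min × 60 min/hr = 33962.73 mcg/hr
Rate = 33962.73 mcg/hr ÷ 80 mcg/mL = 424.5341 mL/hr
Time remaining = 190.6966 mL ÷ 424.5341 mL/hr = 0.4491903 hr

0.4 hours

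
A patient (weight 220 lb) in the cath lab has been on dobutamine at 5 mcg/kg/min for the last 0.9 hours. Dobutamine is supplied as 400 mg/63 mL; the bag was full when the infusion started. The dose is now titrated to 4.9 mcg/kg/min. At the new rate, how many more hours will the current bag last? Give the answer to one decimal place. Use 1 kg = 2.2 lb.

12.7 hours

Initial rate:
Weight = 220 lb ÷ 2.2 lb/kg = 100 kg
Dose = 5 mcg/kg/min × 100 kg = 500 mcg/min
500 mcg/min × 60 min/hr = 30000 mcg/hr
Concentration = 400 mg ÷ 63 mL = 6.349206 mg/mL = 6349.206 mcg/mL
Rate = 30000 mcg/hr ÷ 6349.206 mcg/mL = 4.725 mL/hr
Volume infused so far = 4.725 mL/hr × 0.9 hr = 4.2525 mL
Volume remaining = 63 − 4.2525 = 58.7475 mL
New rate:
Dose = 4.9 mcg/kg/min × 100 kg = 490 mcg/min
490 mcg/min × 60 min/hr = 29400 mcg/hr
Rate = 29400 mcg/hr ÷ 6349.206 mcg/mL = 4.6305 mL/hr
Time remaining = 58.7475 mL ÷ 4.6305 mL/hr = 12.68707 hr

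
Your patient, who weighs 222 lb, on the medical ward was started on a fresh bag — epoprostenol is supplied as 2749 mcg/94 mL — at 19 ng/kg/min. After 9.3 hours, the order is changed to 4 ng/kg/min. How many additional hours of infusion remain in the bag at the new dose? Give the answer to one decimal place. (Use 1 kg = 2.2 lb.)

69.3 hours

Initial rate:
Weight = 222 lb ÷ 2.2 lb/kg = 100.9091 kg
Dose = 19 ng/kg/min × 100.9091 kg = 1917.273 ng/min
1917.273 ng/min × 60 min/hr = 115036.4 ng/hr
Concentration = 2749 mcg ÷ 94 mL = 29.24468 mcg/mL = 29244.68 ng/mL
Rate = 115036.4 ng/hr ÷ 29244.68 ng/mL = 3.933582 mL/hr
Volume infused so far = 3.933582 mL/hr × 9.3 hr = 36.58232 mL
Volume remaining = 94 − 36.58232 = 57.41768 mL
New rate:
Dose = 4 ng/kg/min × 100.9091 kg = 403.6364 ng/min
403.6364 ng/min × 60 min/hr = 24218.18 ng/hr
Rate = 24218.18 ng/hr ÷ 29244.68 ng/mL = 0.8281226 mL/hr
Time remaining = 57.41768 mL ÷ 0.8281226 mL/hr = 69.33476 hr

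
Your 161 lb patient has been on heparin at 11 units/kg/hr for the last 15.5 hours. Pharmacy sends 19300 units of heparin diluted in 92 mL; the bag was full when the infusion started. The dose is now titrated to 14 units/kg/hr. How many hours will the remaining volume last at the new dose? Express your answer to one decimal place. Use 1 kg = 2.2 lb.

Initial rate:
Weight = 161 lb ÷ 2.2 lb/kg = 73.18182 kg
Dose = 11 units/kg/hr × 73.18182 kg = 805 units/hr
Concentration = 19300 units ÷ 92 mL = 209.7826 units/mL
Rate = 805 units/hr ÷ 209.7826 units/mL = 3.837306 mL/hr
Volume infused so far = 3.837306 mL/hr × 15.5 hr = 59.47824 mL
Volume remaining = 92 − 59.47824 = 32.52176 mL
New rate:
Dose = 14 units/kg/hr × 73.18182 kg = 1024.545 units/hr
Rate = 1024.545 units/hr ÷ 209.7826 units/mL = 4.883844 mL/hr
Time remaining = 32.52176 mL ÷ 4.883844 mL/hr = 6.659051 hr

6.7 hours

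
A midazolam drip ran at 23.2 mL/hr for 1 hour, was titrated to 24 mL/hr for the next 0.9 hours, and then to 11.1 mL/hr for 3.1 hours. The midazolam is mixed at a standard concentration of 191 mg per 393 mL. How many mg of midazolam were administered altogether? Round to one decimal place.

Concentration = 191 mg ÷ 393 mL = 0.4860051 mg/mL
Stage 1: 23.2 mL/hr × 1 hr = 23.2 mL → 23.2 mL × 0.4860051 mg/mL = 11.27532 mg
Stage 2: 24 mL/hr × 0.9 hr = 21.6 mL → 21.6 mL × 0.4860051 mg/mL = 10.49771 mg
Stage 3: 11.1 mL/hr × 3.1 hr = 34.41 mL → 34.41 mL × 0.4860051 mg/mL = 16.72344 mg
Total = 11.27532 + 10.49771 + 16.72344 = 38.49646 mg

38.5 mg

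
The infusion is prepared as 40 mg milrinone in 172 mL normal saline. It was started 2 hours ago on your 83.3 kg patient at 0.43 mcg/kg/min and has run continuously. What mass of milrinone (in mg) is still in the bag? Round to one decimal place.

35.7 mg

Dose = 0.43 mcg/kg/min × 83.3 kg = 35.819 mcg/min
35.819 mcg/min × 60 min/hr = 2149.14 mcg/hr
Concentration = 40 mg ÷ 172 mL = 0.2325581 mg/mL = 232.5581 mcg/mL
Rate = 2149.14 mcg/hr ÷ 232.5581 mcg/mL = 9.241302 mL/hr
Volume infused = 9.241302 mL/hr × 2 hr = 18.4826 mL
Volume remaining = 172 − 18.4826 = 153.5174 mL
Drug remaining = 153.5174 mL × 232.5581 mcg/mL = 35701.72 mcg = 35.70172 mg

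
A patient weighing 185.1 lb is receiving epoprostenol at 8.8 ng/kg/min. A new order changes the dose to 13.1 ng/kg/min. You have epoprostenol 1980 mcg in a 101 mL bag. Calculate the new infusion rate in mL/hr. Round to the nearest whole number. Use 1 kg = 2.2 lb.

Weight = 185.1 lb ÷ 2.2 lb/kg = 84.13636 kg
Dose = 13.1 ng/kg/min × 84.13636 kg = 1102.186 ng/min
1102.186 ng/min × 60 min/hr = 66131.18 ng/hr
Concentration = 1980 mcg ÷ 101 mL = 19.60396 mcg/mL = 19603.96 ng/mL
Rate = 66131.18 ng/hr ÷ 19603.96 ng/mL = 3.373358 mL/hr

3 mL/hr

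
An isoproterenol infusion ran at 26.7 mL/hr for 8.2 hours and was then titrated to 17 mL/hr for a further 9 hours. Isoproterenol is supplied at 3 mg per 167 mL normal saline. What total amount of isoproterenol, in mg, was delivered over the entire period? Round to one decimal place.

Concentration = 3 mg ÷ 167 mL = 0.01796407 mg/mL
Stage 1: 26.7 mL/hr × 8.2 hr = 218.94 mL → 218.94 mL × 0.01796407 mg/mL = 3.933054 mg
Stage 2: 17 mL/hr × 9 hr = 153 mL → 153 mL × 0.01796407 mg/mL = 2.748503 mg
Total = 3.933054 + 2.748503 = 6.681557 mg

6.7 mg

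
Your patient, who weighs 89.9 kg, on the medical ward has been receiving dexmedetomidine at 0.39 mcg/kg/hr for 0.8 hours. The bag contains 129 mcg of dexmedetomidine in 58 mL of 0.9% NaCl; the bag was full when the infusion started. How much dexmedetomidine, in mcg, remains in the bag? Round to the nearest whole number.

101 mcg

Dose = 0.39 mcg/kg/hr × 89.9 kg = 35.061 mcg/hr
Concentration = 129 mcg ÷ 58 mL = 2.224138 mcg/mL
Rate = 35.061 mcg/hr ÷ 2.224138 mcg/mL = 15.76386 mL/hr
Volume infused = 15.76386 mL/hr × 0.8 hr = 12.61109 mL
Volume remaining = 58 − 12.61109 = 45.38891 mL
Drug remaining = 45.38891 mL × 2.224138 mcg/mL = 100.9512 mcg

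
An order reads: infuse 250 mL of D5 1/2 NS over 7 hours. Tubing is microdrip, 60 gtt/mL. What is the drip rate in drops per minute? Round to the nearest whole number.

250 mL ÷ (7 hr × 60 = 420 min) = 0.5952381 mL/min
0.5952381 mL/min × 60 gtt/mL = 35.71429 gtt/min

36 gtt/min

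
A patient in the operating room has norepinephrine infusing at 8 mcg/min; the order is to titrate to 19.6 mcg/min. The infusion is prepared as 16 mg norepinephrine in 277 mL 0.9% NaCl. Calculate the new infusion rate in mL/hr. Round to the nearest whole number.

19.6 mcg/min × 60 min/hr = 1176 mcg/hr
Concentration = 16 mg ÷ 277 mL = 0.05776173 mg/mL = 57.76173 mcg/mL
Rate = 1176 mcg/hr ÷ 57.76173 mcg/mL = 20.3595 mL/hr

20 mL/hr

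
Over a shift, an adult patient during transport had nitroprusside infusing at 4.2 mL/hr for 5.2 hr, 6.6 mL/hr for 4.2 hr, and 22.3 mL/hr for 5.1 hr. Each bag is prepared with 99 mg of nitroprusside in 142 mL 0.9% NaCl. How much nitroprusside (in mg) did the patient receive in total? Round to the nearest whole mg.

Concentration = 99 mg ÷ 142 mL = 0.6971831 mg/mL
Stage 1: 4.2 mL/hr × 5.2 hr = 21.84 mL → 21.84 mL × 0.6971831 mg/mL = 15.22648 mg
Stage 2: 6.6 mL/hr × 4.2 hr = 27.72 mL → 27.72 mL × 0.6971831 mg/mL = 19.32592 mg
Stage 3: 22.3 mL/hr × 5.1 hr = 113.73 mL → 113.73 mL × 0.6971831 mg/mL = 79.29063 mg
Total = 15.22648 + 19.32592 + 79.29063 = 113.843 mg

114 mg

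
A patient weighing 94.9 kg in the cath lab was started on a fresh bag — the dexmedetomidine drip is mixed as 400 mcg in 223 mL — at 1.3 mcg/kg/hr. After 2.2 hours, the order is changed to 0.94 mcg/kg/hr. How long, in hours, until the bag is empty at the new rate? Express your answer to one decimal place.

1.4 hours

Initial rate:
Dose = 1.3 mcg/kg/hr × 94.9 kg = 123.37 mcg/hr
Concentration = 400 mcg ÷ 223 mL = 1.793722 mcg/mL
Rate = 123.37 mcg/hr ÷ 1.793722 mcg/mL = 68.77877 mL/hr
Volume infused so far = 68.77877 mL/hr × 2.2 hr = 151.3133 mL
Volume remaining = 223 − 151.3133 = 71.68669 mL
New rate:
Dose = 0.94 mcg/kg/hr × 94.9 kg = 89.206 mcg/hr
Rate = 89.206 mcg/hr ÷ 1.793722 mcg/mL = 49.73235 mL/hr
Time remaining = 71.68669 mL ÷ 49.73235 mL/hr = 1.44145 hr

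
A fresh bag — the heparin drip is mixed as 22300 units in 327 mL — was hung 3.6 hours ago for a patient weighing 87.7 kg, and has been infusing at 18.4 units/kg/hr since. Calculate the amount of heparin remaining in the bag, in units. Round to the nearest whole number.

Dose = 18.4 units/kg/hr × 87.7 kg = 1613.68 units/hr
Concentration = 22300 units ÷ 327 mL = 68.19572 units/mL
Rate = 1613.68 units/hr ÷ 68.19572 units/mL = 23.66248 mL/hr
Volume infused = 23.66248 mL/hr × 3.6 hr = 85.18494 mL
Volume remaining = 327 − 85.18494 = 241.8151 mL
Drug remaining = 241.8151 mL × 68.19572 units/mL = 16490.75 units

16491 units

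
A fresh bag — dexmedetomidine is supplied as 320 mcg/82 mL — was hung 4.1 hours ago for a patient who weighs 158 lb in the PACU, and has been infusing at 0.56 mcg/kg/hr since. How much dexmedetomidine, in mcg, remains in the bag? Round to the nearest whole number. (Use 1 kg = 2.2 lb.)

155 mcg

Weight = 158 lb ÷ 2.2 lb/kg = 71.81818 kg
Dose = 0.56 mcg/kg/hr × 71.81818 kg = 40.21818 mcg/hr
Concentration = 320 mcg ÷ 82 mL = 3.902439 mcg/mL
Rate = 40.21818 mcg/hr ÷ 3.902439 mcg/mL = 10.30591 mL/hr
Volume infused = 10.30591 mL/hr × 4.1 hr = 42.25423 mL
Volume remaining = 82 − 42.25423 = 39.74577 mL
Drug remaining = 39.74577 mL × 3.902439 mcg/mL = 155.1055 mcg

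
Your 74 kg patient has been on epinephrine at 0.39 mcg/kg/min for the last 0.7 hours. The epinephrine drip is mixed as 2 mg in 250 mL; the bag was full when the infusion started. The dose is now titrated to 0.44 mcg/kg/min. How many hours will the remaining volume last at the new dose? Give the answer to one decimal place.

Initial rate:
Dose = 0.39 mcg/kg/min × 74 kg = 28.86 mcg/min
28.86 mcg/min × 60 min/hr = 1731.6 mcg/hr
Concentration = 2 mg ÷ 250 mL = 0.008 mg/mL = 8 mcg/mL
Rate = 1731.6 mcg/hr ÷ 8 mcg/mL = 216.45 mL/hr
Volume infused so far = 216.45 mL/hr × 0.7 hr = 151.515 mL
Volume remaining = 250 − 151.515 = 98.485 mL
New rate:
Dose = 0.44 mcg/kg/min × 74 kg = 32.56 mcg/min
32.56 mcg/min × 60 min/hr = 1953.6 mcg/hr
Rate = 1953.6 mcg/hr ÷ 8 mcg/mL = 244.2 mL/hr
Time remaining = 98.485 mL ÷ 244.2 mL/hr = 0.4032965 hr

0.4 hours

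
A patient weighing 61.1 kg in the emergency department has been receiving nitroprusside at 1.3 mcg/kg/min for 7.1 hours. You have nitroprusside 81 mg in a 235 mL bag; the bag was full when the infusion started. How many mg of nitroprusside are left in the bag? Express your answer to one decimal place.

Dose = 1.3 mcg/kg/min × 61.1 kg = 79.43 mcg/min
79.43 mcg/min × 60 min/hr = 4765.8 mcg/hr
Concentration = 81 mg ÷ 235 mL = 0.3446809 mg/mL = 344.6809 mcg/mL
Rate = 4765.8 mcg/hr ÷ 344.6809 mcg/mL = 13.8267 mL/hr
Volume infused = 13.8267 mL/hr × 7.1 hr = 98.1696 mL
Volume remaining = 235 − 98.1696 = 136.8304 mL
Drug remaining = 136.8304 mL × 344.6809 mcg/mL = 47162.82 mcg = 47.16282 mg

47.2 mg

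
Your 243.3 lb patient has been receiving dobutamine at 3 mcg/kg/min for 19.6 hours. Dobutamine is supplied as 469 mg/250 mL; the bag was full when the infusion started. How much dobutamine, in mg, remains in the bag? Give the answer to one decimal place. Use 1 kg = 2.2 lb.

78.8 mg

Weight = 243.3 lb ÷ 2.2 lb/kg = 110.5909 kg
Dose = 3 mcg/kg/min × 110.5909 kg = 331.7727 mcg/min
331.7727 mcg/min × 60 min/hr = 19906.36 mcg/hr
Concentration = 469 mg ÷ 250 mL = 1.876 mg/mL = 1876 mcg/mL
Rate = 19906.36 mcg/hr ÷ 1876 mcg/mL = 10.61107 mL/hr
Volume infused = 10.61107 mL/hr × 19.6 hr = 207.9769 mL
Volume remaining = 250 − 207.9769 = 42.02307 mL
Drug remaining = 42.02307 mL × 1876 mcg/mL = 78835.27 mcg = 78.83527 mg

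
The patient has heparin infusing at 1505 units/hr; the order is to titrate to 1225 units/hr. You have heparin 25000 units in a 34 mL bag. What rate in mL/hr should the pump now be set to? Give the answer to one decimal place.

1.7 mL/hr

Concentration = 25000 units ÷ 34 mL = 735.2941 units/mL
Rate = 1225 units/hr ÷ 735.2941 units/mL = 1.666 mL/hr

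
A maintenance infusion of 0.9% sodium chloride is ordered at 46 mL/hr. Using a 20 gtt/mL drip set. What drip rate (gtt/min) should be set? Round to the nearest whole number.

46 mL/hr ÷ 60 min/hr = 0.7666667 mL/min
0.7666667 mL/min × 20 gtt/mL = 15.33333 gtt/min

15 gtt/min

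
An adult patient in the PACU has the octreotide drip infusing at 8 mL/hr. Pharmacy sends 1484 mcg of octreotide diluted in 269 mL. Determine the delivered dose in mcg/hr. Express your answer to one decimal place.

Concentration = 1484 mcg ÷ 269 mL = 5.516729 mcg/mL
Drug rate = 8 mL/hr × 5.516729 mcg/mL = 44.13383 mcg/hr

44.1 mcg/hr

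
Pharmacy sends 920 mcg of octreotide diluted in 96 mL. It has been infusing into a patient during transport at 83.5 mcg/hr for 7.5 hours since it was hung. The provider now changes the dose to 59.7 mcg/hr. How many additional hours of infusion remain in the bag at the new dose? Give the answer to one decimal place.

Initial rate:
Concentration = 920 mcg ÷ 96 mL = 9.583333 mcg/mL
Rate = 83.5 mcg/hr ÷ 9.583333 mcg/mL = 8.713043 mL/hr
Volume infused so far = 8.713043 mL/hr × 7.5 hr = 65.34783 mL
Volume remaining = 96 − 65.34783 = 30.65217 mL
New rate:
Rate = 59.7 mcg/hr ÷ 9.583333 mcg/mL = 6.229565 mL/hr
Time remaining = 30.65217 mL ÷ 6.229565 mL/hr = 4.920436 hr

4.9 hours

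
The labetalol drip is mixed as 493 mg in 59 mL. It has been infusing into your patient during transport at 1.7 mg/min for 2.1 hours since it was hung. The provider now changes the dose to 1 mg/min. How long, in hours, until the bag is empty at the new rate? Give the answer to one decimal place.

4.6 hours

Initial rate:
1.7 mg/min × 60 min/hr = 102 mg/hr
Concentration = 493 mg ÷ 59 mL = 8.355932 mg/mL
Rate = 102 mg/hr ÷ 8.355932 mg/mL = 12.2069 mL/hr
Volume infused so far = 12.2069 mL/hr × 2.1 hr = 25.63448 mL
Volume remaining = 59 − 25.63448 = 33.36552 mL
New rate:
1 mg/min × 60 min/hr = 60 mg/hr
Rate = 60 mg/hr ÷ 8.355932 mg/mL = 7.180527 mL/hr
Time remaining = 33.36552 mL ÷ 7.180527 mL/hr = 4.646667 hr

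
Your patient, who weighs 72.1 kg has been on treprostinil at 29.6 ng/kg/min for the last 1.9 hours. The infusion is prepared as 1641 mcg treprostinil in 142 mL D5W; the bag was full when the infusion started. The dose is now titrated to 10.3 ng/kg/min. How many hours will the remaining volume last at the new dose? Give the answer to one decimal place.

Initial rate:
Dose = 29.6 ng/kg/min × 72.1 kg = 2134.16 ng/min
2134.16 ng/min × 60 min/hr = 128049.6 ng/hr
Concentration = 1641 mcg ÷ 142 mL = 11.55634 mcg/mL = 11556.34 ng/mL
Rate = 128049.6 ng/hr ÷ 11556.34 ng/mL = 11.08047 mL/hr
Volume infused so far = 11.08047 mL/hr × 1.9 hr = 21.05288 mL
Volume remaining = 142 − 21.05288 = 120.9471 mL
New rate:
Dose = 10.3 ng/kg/min × 72.1 kg = 742.63 ng/min
742.63 ng/min × 60 min/hr = 44557.8 ng/hr
Rate = 44557.8 ng/hr ÷ 11556.34 ng/mL = 3.855702 mL/hr
Time remaining = 120.9471 mL ÷ 3.855702 mL/hr = 31.36837 hr

31.4 hours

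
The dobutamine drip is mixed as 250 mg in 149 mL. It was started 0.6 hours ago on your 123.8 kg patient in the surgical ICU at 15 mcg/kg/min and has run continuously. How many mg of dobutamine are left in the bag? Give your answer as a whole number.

183 mg

Dose = 15 mcg/kg/min × 123.8 kg = 1857 mcg/min
1857 mcg/min × 60 min/hr = 111420 mcg/hr
Concentration = 250 mg ÷ 149 mL = 1.677852 mg/mL = 1677.852 mcg/mL
Rate = 111420 mcg/hr ÷ 1677.852 mcg/mL = 66.40632 mL/hr
Volume infused = 66.40632 mL/hr × 0.6 hr = 39.84379 mL
Volume remaining = 149 − 39.84379 = 109.1562 mL
Drug remaining = 109.1562 mL × 1677.852 mcg/mL = 183148 mcg = 183.148 mg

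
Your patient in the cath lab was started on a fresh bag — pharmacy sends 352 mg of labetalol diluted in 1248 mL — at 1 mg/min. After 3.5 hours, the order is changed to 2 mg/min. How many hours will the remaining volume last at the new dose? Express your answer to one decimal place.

1.2 hours

Initial rate:
1 mg/min × 60 min/hr = 60 mg/hr
Concentration = 352 mg ÷ 1248 mL = 0.2820513 mg/mL
Rate = 60 mg/hr ÷ 0.2820513 mg/mL = 212.7273 mL/hr
Volume infused so far = 212.7273 mL/hr × 3.5 hr = 744.5455 mL
Volume remaining = 1248 − 744.5455 = 503.4545 mL
New rate:
2 mg/min × 60 min/hr = 120 mg/hr
Rate = 120 mg/hr ÷ 0.2820513 mg/mL = 425.4545 mL/hr
Time remaining = 503.4545 mL ÷ 425.4545 mL/hr = 1.183333 hr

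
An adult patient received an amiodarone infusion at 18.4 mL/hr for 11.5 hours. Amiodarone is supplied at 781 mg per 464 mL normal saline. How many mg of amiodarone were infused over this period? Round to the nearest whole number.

Concentration = 781 mg ÷ 464 mL = 1.68319 mg/mL
Drug rate = 18.4 mL/hr × 1.68319 mg/mL = 30.97069 mg/hr
Total = 30.97069 mg/hr × 11.5 hr = 356.1629 mg

356 mg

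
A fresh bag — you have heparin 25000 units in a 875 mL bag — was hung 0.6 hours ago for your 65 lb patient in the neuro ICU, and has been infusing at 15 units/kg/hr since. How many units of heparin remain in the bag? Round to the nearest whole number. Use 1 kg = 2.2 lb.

Weight = 65 lb ÷ 2.2 lb/kg = 29.54545 kg
Dose = 15 units/kg/hr × 29.54545 kg = 443.1818 units/hr
Concentration = 25000 units ÷ 875 mL = 28.57143 units/mL
Rate = 443.1818 units/hr ÷ 28.57143 units/mL = 15.51136 mL/hr
Volume infused = 15.51136 mL/hr × 0.6 hr = 9.306818 mL
Volume remaining = 875 − 9.306818 = 865.6932 mL
Drug remaining = 865.6932 mL × 28.57143 units/mL = 24734.09 units

24734 units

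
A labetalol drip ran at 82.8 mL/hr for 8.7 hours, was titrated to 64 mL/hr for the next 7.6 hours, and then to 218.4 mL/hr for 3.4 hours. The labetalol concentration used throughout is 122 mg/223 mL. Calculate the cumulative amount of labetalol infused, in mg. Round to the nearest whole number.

1066 mg

Concentration = 122 mg ÷ 223 mL = 0.5470852 mg/mL
Stage 1: 82.8 mL/hr × 8.7 hr = 720.36 mL → 720.36 mL × 0.5470852 mg/mL = 394.0983 mg
Stage 2: 64 mL/hr × 7.6 hr = 486.4 mL → 486.4 mL × 0.5470852 mg/mL = 266.1022 mg
Stage 3: 218.4 mL/hr × 3.4 hr = 742.56 mL → 742.56 mL × 0.5470852 mg/mL = 406.2436 mg
Total = 394.0983 + 266.1022 + 406.2436 = 1066.444 mg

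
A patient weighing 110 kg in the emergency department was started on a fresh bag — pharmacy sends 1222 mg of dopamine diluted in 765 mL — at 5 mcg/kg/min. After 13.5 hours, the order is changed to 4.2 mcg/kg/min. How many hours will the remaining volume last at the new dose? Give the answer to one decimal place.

28.0 hours

Initial rate:
Dose = 5 mcg/kg/min × 110 kg = 550 mcg/min
550 mcg/min × 60 min/hr = 33000 mcg/hr
Concentration = 1222 mg ÷ 765 mL = 1.597386 mg/mL = 1597.386 mcg/mL
Rate = 33000 mcg/hr ÷ 1597.386 mcg/mL = 20.65876 mL/hr
Volume infused so far = 20.65876 mL/hr × 13.5 hr = 278.8932 mL
Volume remaining = 765 − 278.8932 = 486.1068 mL
New rate:
Dose = 4.2 mcg/kg/min × 110 kg = 462 mcg/min
462 mcg/min × 60 min/hr = 27720 mcg/hr
Rate = 27720 mcg/hr ÷ 1597.386 mcg/mL = 17.35336 mL/hr
Time remaining = 486.1068 mL ÷ 17.35336 mL/hr = 28.01227 hr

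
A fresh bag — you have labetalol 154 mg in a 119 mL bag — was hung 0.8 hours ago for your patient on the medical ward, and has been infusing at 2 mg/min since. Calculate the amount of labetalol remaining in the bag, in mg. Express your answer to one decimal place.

2 mg/min × 60 min/hr = 120 mg/hr
Concentration = 154 mg ÷ 119 mL = 1.294118 mg/mL
Rate = 120 mg/hr ÷ 1.294118 mg/mL = 92.72727 mL/hr
Volume infused = 92.72727 mL/hr × 0.8 hr = 74.18182 mL
Volume remaining = 119 − 74.18182 = 44.81818 mL
Drug remaining = 44.81818 mL × 1.294118 mg/mL = 58 mg

58.0 mg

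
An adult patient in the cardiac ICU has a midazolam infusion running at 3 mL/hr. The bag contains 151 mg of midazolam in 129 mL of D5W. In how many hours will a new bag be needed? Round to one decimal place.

Duration = 129 mL ÷ 3 mL/hr = 43 hr

43.0 hours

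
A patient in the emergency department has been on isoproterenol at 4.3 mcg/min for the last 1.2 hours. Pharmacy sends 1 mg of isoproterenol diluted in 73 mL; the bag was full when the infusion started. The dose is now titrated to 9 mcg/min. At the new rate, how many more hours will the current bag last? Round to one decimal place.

1.3 hours

Initial rate:
4.3 mcg/min × 60 min/hr = 258 mcg/hr
Concentration = 1 mg ÷ 73 mL = 0.01369863 mg/mL = 13.69863 mcg/mL
Rate = 258 mcg/hr ÷ 13.69863 mcg/mL = 18.834 mL/hr
Volume infused so far = 18.834 mL/hr × 1.2 hr = 22.6008 mL
Volume remaining = 73 − 22.6008 = 50.3992 mL
New rate:
9 mcg/min × 60 min/hr = 540 mcg/hr
Rate = 540 mcg/hr ÷ 13.69863 mcg/mL = 39.42 mL/hr
Time remaining = 50.3992 mL ÷ 39.42 mL/hr = 1.278519 hr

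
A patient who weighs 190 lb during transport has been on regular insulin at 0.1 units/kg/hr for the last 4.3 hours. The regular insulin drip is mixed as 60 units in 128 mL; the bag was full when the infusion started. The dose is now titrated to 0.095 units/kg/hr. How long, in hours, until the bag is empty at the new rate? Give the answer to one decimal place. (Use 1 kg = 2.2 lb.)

Initial rate:
Weight = 190 lb ÷ 2.2 lb/kg = 86.36364 kg
Dose = 0.1 units/kg/hr × 86.36364 kg = 8.636364 units/hr
Concentration = 60 units ÷ 128 mL = 0.46875 units/mL
Rate = 8.636364 units/hr ÷ 0.46875 units/mL = 18.42424 mL/hr
Volume infused so far = 18.42424 mL/hr × 4.3 hr = 79.22424 mL
Volume remaining = 128 − 79.22424 = 48.77576 mL
New rate:
Dose = 0.095 units/kg/hr × 86.36364 kg = 8.204545 units/hr
Rate = 8.204545 units/hr ÷ 0.46875 units/mL = 17.50303 mL/hr
Time remaining = 48.77576 mL ÷ 17.50303 mL/hr = 2.786704 hr

2.8 hours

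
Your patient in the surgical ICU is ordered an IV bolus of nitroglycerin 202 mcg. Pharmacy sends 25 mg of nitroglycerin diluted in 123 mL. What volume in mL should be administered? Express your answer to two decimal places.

0.99 mL

Concentration = 25 mg ÷ 123 mL = 0.203252 mg/mL = 203.252 mcg/mL
Volume = 202 mcg ÷ 203.252 mcg/mL = 0.99384 mL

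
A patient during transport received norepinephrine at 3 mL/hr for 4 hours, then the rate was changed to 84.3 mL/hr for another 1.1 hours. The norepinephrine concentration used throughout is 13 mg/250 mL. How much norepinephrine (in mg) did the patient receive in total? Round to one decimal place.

Concentration = 13 mg ÷ 250 mL = 0.052 mg/mL
Stage 1: 3 mL/hr × 4 hr = 12 mL → 12 mL × 0.052 mg/mL = 0.624 mg
Stage 2: 84.3 mL/hr × 1.1 hr = 92.73 mL → 92.73 mL × 0.052 mg/mL = 4.82196 mg
Total = 0.624 + 4.82196 = 5.44596 mg

5.4 mg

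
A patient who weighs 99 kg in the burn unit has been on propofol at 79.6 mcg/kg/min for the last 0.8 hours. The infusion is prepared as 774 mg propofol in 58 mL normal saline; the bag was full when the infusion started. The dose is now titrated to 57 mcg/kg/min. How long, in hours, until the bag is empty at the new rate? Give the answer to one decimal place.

1.2 hours

Initial rate:
Dose = 79.6 mcg/kg/min × 99 kg = 7880.4 mcg/min
7880.4 mcg/min × 60 min/hr = 472824 mcg/hr
Concentration = 774 mg ÷ 58 mL = 13.34483 mg/mL = 13344.83 mcg/mL
Rate = 472824 mcg/hr ÷ 13344.83 mcg/mL = 35.43126 mL/hr
Volume infused so far = 35.43126 mL/hr × 0.8 hr = 28.345 mL
Volume remaining = 58 − 28.345 = 29.655 mL
New rate:
Dose = 57 mcg/kg/min × 99 kg = 5643 mcg/min
5643 mcg/min × 60 min/hr = 338580 mcg/hr
Rate = 338580 mcg/hr ÷ 13344.83 mcg/mL = 25.37163 mL/hr
Time remaining = 29.655 mL ÷ 25.37163 mL/hr = 1.168825 hr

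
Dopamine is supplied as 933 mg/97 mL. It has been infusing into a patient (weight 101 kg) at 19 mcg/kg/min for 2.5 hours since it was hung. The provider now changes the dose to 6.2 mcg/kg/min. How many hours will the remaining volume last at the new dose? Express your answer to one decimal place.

17.2 hours

Initial rate:
Dose = 19 mcg/kg/min × 101 kg = 1919 mcg/min
1919 mcg/min × 60 min/hr = 115140 mcg/hr
Concentration = 933 mg ÷ 97 mL = 9.618557 mg/mL = 9618.557 mcg/mL
Rate = 115140 mcg/hr ÷ 9618.557 mcg/mL = 11.97061 mL/hr
Volume infused so far = 11.97061 mL/hr × 2.5 hr = 29.92653 mL
Volume remaining = 97 − 29.92653 = 67.07347 mL
New rate:
Dose = 6.2 mcg/kg/min × 101 kg = 626.2 mcg/min
626.2 mcg/min × 60 min/hr = 37572 mcg/hr
Rate = 37572 mcg/hr ÷ 9618.557 mcg/mL = 3.906199 mL/hr
Time remaining = 67.07347 mL ÷ 3.906199 mL/hr = 17.17103 hr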